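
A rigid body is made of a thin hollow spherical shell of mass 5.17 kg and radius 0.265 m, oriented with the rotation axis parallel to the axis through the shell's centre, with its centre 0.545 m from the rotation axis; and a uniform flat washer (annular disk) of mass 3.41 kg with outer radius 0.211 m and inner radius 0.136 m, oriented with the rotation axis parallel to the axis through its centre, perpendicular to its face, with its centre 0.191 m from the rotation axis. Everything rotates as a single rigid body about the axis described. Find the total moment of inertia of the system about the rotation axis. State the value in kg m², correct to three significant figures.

Spherical shell: I_cm = (2/3)MR² = (2/3)(5.17)(0.265)² = 0.24204 kg m²; centre at d = 0.545 m, so the parallel axis theorem gives I = 0.24204 + (5.17)(0.545)² = 1.7777 kg m².
Annular disk: I_cm = (1/2)M(R²+r²) = (1/2)(3.41)[(0.211)² + (0.136)²] = 0.10744 kg m²; centre at d = 0.191 m, so the parallel axis theorem gives I = 0.10744 + (3.41)(0.191)² = 0.23184 kg m².
Total I = 1.7777 + 0.23184 = 2.0095 kg m².

2.01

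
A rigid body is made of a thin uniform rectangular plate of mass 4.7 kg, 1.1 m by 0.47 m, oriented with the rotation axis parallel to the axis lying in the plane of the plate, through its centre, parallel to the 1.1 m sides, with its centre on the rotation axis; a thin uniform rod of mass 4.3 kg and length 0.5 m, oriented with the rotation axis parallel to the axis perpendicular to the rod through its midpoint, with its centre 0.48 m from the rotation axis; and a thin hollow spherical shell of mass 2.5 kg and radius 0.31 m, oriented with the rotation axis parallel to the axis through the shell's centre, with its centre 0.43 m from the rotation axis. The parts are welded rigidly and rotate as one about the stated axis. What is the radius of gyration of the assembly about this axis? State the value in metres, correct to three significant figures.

Rectangular plate: I_cm = (1/12)Mb² = (1/12)(4.7)(0.47)² = 0.086519 kg m²; axis through the centre, so I = 0.086519 kg m².
Thin rod: I_cm = (1/12)ML² = (1/12)(4.3)(0.5)² = 0.089583 kg m²; centre at d = 0.48 m, so the parallel axis theorem gives I = 0.089583 + (4.3)(0.48)² = 1.0803 kg m².
Spherical shell: I_cm = (2/3)MR² = (2/3)(2.5)(0.31)² = 0.16017 kg m²; centre at d = 0.43 m, so the parallel axis theorem gives I = 0.16017 + (2.5)(0.43)² = 0.62242 kg m².
Total I = 1.7892 kg m²; total mass M = 11.5 kg.
k = √(I/M) = √(1.7892/11.5) = 0.39444 m.

0.394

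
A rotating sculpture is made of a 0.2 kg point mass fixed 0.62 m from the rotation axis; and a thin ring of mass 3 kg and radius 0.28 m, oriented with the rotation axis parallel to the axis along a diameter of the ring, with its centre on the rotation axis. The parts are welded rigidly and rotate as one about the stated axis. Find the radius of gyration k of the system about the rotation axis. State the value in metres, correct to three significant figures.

Point mass: I_cm = 0; centre at d = 0.62 m, so I = I_cm + Md² gives I = 0 + (0.2)(0.62)² = 0.07688 kg m^2.
Thin ring: I_cm = (1/2)MR² = (1/2)(3)(0.28)² = 0.1176 kg m^2; axis through the centre, so I = 0.1176 kg m^2.
Total I = 0.19448 kg m^2; total mass M = 3.2 kg.
k = √(I/M) = √(0.19448/3.2) = 0.24653 m.

0.247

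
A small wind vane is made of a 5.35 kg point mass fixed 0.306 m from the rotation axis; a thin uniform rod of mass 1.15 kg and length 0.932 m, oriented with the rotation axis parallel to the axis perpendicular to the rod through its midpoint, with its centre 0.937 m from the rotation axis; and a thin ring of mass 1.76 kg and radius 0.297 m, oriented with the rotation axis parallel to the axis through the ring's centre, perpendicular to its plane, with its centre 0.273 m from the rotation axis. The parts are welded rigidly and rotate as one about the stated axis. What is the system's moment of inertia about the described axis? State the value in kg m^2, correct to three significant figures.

Point mass: I_cm = 0; centre at d = 0.306 m, so I = I_cm + Md² gives I = 0 + (5.35)(0.306)² = 0.50095 kg m^2.
Thin rod: I_cm = (1/12)ML² = (1/12)(1.15)(0.932)² = 0.083243 kg m^2; centre at d = 0.937 m, so I = I_cm + Md² gives I = 0.083243 + (1.15)(0.937)² = 1.0929 kg m^2.
Thin ring: I_cm = MR² = (1.76)(0.297)² = 0.15525 kg m^2; centre at d = 0.273 m, so I = I_cm + Md² gives I = 0.15525 + (1.76)(0.273)² = 0.28642 kg m^2.
Total I = 0.50095 + 1.0929 + 0.28642 = 1.8803 kg m^2.

1.88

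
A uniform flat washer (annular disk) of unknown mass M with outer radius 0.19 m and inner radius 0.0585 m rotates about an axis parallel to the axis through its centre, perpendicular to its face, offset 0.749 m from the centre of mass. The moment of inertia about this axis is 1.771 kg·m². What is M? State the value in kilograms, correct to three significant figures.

I = I_cm + Md² = (1/2)M(R²+r²) + Md² = M·[0.5·[(0.19)² + (0.0585)²] + (0.749)²] = M·0.58076.
So M = 1.771 / 0.58076 = 3.0494 kg.

3.05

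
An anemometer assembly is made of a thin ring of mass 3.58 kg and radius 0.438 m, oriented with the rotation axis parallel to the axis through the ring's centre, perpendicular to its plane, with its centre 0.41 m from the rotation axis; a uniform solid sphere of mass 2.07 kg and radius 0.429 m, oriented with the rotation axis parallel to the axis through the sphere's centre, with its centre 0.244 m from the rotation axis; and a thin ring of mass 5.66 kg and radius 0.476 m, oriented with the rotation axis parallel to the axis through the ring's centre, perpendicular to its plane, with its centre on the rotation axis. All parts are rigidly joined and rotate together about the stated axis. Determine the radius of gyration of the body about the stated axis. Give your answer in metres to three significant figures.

Thin ring: I_cm = MR² = (3.58)(0.438)² = 0.6868 kg·m²; centre at d = 0.41 m, so I = I_cm + Md² gives I = 0.6868 + (3.58)(0.41)² = 1.2886 kg·m².
Solid sphere: I_cm = (2/5)MR² = (2/5)(2.07)(0.429)² = 0.15239 kg·m²; centre at d = 0.244 m, so I = I_cm + Md² gives I = 0.15239 + (2.07)(0.244)² = 0.27563 kg·m².
Thin ring: I_cm = MR² = (5.66)(0.476)² = 1.2824 kg·m²; axis through the centre, so I = 1.2824 kg·m².
Total I = 2.8466 kg·m²; total mass M = 11.31 kg.
k = √(I/M) = √(2.8466/11.31) = 0.50169 m.

0.502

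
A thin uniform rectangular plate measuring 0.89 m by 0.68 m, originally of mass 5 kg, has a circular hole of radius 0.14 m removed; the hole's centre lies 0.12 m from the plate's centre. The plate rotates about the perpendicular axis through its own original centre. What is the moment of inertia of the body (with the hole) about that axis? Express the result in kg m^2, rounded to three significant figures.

Unpierced body about its centre: I₀ = (1/12)M(a²+b²) = (1/12)(5)[(0.89)² + (0.68)²] = 0.52271 kg m^2.
The removed disk has mass m = M·πr²/(ab) = (5)·π(0.14)²/(0.89·0.68) = 0.50872 kg (same uniform areal density).
Its moment of inertia about the rotation axis (parallel-axis theorem): I_hole = (1/2)mr² + md² = (1/2)(0.50872)(0.14)² + (0.50872)(0.12)² = 0.012311 kg m^2.
Treating the hole as negative mass, I = I₀ − I_hole = 0.52271 − 0.012311 = 0.5104 kg m^2.

0.510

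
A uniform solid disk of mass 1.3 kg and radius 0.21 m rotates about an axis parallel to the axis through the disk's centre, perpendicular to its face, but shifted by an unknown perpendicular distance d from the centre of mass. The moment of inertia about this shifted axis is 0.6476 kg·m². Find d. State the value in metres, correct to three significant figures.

0.690

About the centre-of-mass axis, I_cm = (1/2)MR² = (1/2)(1.3)(0.21)² = 0.028665 kg·m².
Parallel axis theorem: I = I_cm + Md², so Md² = 0.6476 − 0.028665 = 0.61894 kg·m².
d = √(0.61894 / 1.3) = 0.69 m.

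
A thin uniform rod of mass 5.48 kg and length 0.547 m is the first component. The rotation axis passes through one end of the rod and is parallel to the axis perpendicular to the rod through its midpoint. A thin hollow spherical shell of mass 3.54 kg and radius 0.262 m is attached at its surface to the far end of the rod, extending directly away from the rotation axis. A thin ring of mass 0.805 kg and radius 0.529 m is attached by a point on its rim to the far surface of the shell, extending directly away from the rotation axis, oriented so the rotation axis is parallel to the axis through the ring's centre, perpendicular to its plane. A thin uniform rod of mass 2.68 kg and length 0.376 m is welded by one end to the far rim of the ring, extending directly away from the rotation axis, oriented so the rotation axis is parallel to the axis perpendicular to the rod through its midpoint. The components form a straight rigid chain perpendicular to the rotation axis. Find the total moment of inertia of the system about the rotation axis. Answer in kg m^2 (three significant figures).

19.7

Thin rod: I_cm = (1/12)ML² = (1/12)(5.48)(0.547)² = 0.13664 kg m^2; centre at d = 0.2735 m, so the parallel axis theorem gives I = 0.13664 + (5.48)(0.2735)² = 0.54656 kg m^2.
Spherical shell: I_cm = (2/3)MR² = (2/3)(3.54)(0.262)² = 0.162 kg m^2; centre at d = 0.2735 + 0.2735 + 0.262 = 0.809 m, so the parallel axis theorem gives I = 0.162 + (3.54)(0.809)² = 2.4789 kg m^2.
Thin ring: I_cm = MR² = (0.805)(0.529)² = 0.22527 kg m^2; centre at d = 0.2735 + 0.2735 + 0.262 + 0.262 + 0.529 = 1.6 m, so the parallel axis theorem gives I = 0.22527 + (0.805)(1.6)² = 2.2861 kg m^2.
Thin rod: I_cm = (1/12)ML² = (1/12)(2.68)(0.376)² = 0.031574 kg m^2; centre at d = 0.2735 + 0.2735 + 0.262 + 0.262 + 0.529 + 0.529 + 0.188 = 2.317 m, so the parallel axis theorem gives I = 0.031574 + (2.68)(2.317)² = 14.419 kg m^2.
Total I = 0.54656 + 2.4789 + 2.2861 + 14.419 = 19.731 kg m^2.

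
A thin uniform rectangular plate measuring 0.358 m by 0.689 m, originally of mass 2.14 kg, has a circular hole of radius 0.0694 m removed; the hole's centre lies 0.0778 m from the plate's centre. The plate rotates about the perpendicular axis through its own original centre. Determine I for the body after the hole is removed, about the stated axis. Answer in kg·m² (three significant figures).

0.106

Unpierced body about its centre: I₀ = (1/12)M(a²+b²) = (1/12)(2.14)[(0.358)² + (0.689)²] = 0.10751 kg·m².
The removed disk has mass m = M·πr²/(ab) = (2.14)·π(0.0694)²/(0.358·0.689) = 0.13127 kg (same uniform areal density).
Its moment of inertia about the rotation axis (parallel-axis theorem): I_hole = (1/2)mr² + md² = (1/2)(0.13127)(0.0694)² + (0.13127)(0.0778)² = 0.0011107 kg·m².
Treating the hole as negative mass, I = I₀ − I_hole = 0.10751 − 0.0011107 = 0.1064 kg·m².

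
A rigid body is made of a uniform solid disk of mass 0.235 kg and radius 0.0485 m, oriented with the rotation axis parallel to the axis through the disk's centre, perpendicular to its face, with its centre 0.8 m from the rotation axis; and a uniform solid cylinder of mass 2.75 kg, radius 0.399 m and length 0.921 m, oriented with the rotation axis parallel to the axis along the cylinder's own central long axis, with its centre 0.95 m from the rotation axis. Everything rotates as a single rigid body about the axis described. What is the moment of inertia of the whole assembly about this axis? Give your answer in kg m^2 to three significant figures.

Solid disk: I_cm = (1/2)MR² = (1/2)(0.235)(0.0485)² = 0.00027639 kg m^2; centre at d = 0.8 m, so the parallel axis theorem gives I = 0.00027639 + (0.235)(0.8)² = 0.15068 kg m^2.
Solid cylinder: I_cm = (1/2)MR² = (1/2)(2.75)(0.399)² = 0.2189 kg m^2; centre at d = 0.95 m, so the parallel axis theorem gives I = 0.2189 + (2.75)(0.95)² = 2.7008 kg m^2.
Total I = 0.15068 + 2.7008 = 2.8515 kg m^2.

2.85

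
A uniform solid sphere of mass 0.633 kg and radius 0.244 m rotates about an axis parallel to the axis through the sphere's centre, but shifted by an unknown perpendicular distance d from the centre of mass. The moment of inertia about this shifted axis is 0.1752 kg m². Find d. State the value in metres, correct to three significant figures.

About the centre-of-mass axis, I_cm = (2/5)MR² = (2/5)(0.633)(0.244)² = 0.015075 kg m².
Parallel axis theorem: I = I_cm + Md², so Md² = 0.1752 − 0.015075 = 0.16013 kg m².
d = √(0.16013 / 0.633) = 0.50295 m.

0.503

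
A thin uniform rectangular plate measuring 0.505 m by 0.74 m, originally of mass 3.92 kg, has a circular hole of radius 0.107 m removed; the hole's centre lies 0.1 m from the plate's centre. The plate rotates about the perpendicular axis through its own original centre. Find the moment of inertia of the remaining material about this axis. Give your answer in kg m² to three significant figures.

Unpierced body about its centre: I₀ = (1/12)M(a²+b²) = (1/12)(3.92)[(0.505)² + (0.74)²] = 0.26219 kg m².
The removed disk has mass m = M·πr²/(ab) = (3.92)·π(0.107)²/(0.505·0.74) = 0.37729 kg (same uniform areal density).
Its moment of inertia about the rotation axis (parallel-axis theorem): I_hole = (1/2)mr² + md² = (1/2)(0.37729)(0.107)² + (0.37729)(0.1)² = 0.0059328 kg m².
Treating the hole as negative mass, I = I₀ − I_hole = 0.26219 − 0.0059328 = 0.25626 kg m².

0.256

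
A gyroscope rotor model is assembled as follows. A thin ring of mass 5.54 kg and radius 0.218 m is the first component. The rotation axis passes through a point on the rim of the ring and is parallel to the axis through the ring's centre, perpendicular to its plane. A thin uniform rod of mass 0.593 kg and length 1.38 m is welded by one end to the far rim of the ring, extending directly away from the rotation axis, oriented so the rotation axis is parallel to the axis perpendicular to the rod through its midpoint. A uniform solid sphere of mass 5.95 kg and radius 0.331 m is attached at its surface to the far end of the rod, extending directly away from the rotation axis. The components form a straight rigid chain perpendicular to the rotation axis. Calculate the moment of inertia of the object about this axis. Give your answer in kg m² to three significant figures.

29.1

Thin ring: I_cm = MR² = (5.54)(0.218)² = 0.26328 kg m²; centre at d = 0.218 m, so I = I_cm + Md² gives I = 0.26328 + (5.54)(0.218)² = 0.52657 kg m².
Thin rod: I_cm = (1/12)ML² = (1/12)(0.593)(1.38)² = 0.094109 kg m²; centre at d = 0.218 + 0.218 + 0.69 = 1.126 m, so I = I_cm + Md² gives I = 0.094109 + (0.593)(1.126)² = 0.84596 kg m².
Solid sphere: I_cm = (2/5)MR² = (2/5)(5.95)(0.331)² = 0.26076 kg m²; centre at d = 0.218 + 0.218 + 0.69 + 0.69 + 0.331 = 2.147 m, so I = I_cm + Md² gives I = 0.26076 + (5.95)(2.147)² = 27.688 kg m².
Total I = 0.52657 + 0.84596 + 27.688 = 29.06 kg m².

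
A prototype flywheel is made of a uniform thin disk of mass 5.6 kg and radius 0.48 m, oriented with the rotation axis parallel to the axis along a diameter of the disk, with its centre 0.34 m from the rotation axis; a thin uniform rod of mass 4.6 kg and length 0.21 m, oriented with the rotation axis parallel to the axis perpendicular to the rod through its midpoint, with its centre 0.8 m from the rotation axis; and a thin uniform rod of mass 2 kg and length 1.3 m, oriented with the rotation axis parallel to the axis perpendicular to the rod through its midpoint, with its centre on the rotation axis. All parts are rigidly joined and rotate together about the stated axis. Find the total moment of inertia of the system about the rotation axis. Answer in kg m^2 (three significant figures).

4.21

Thin disk: I_cm = (1/4)MR² = (1/4)(5.6)(0.48)² = 0.32256 kg m^2; centre at d = 0.34 m, so I = I_cm + Md² gives I = 0.32256 + (5.6)(0.34)² = 0.96992 kg m^2.
Thin rod: I_cm = (1/12)ML² = (1/12)(4.6)(0.21)² = 0.016905 kg m^2; centre at d = 0.8 m, so I = I_cm + Md² gives I = 0.016905 + (4.6)(0.8)² = 2.9609 kg m^2.
Thin rod: I_cm = (1/12)ML² = (1/12)(2)(1.3)² = 0.28167 kg m^2; axis through the centre, so I = 0.28167 kg m^2.
Total I = 0.96992 + 2.9609 + 0.28167 = 4.2125 kg m^2.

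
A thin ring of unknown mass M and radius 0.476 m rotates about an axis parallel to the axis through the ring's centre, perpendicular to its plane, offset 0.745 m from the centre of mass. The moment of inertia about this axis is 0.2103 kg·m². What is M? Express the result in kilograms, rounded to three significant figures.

I = I_cm + Md² = MR² + Md² = M·[1·(0.476)² + (0.745)²] = M·0.7816.
So M = 0.2103 / 0.7816 = 0.26906 kg.

0.269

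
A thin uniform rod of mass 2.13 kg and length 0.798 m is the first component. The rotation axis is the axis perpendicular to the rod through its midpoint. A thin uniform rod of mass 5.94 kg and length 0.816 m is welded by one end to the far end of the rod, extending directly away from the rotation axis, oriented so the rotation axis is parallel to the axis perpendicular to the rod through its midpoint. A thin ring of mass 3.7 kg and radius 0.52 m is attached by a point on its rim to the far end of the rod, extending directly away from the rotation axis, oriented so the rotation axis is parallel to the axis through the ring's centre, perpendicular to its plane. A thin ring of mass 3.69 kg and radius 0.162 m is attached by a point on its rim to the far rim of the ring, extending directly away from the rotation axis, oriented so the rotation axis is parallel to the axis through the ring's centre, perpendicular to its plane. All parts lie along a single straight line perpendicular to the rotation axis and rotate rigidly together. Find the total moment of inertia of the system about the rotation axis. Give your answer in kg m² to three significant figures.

38.1

Thin rod: I_cm = (1/12)ML² = (1/12)(2.13)(0.798)² = 0.11303 kg m²; axis through the centre, so I = 0.11303 kg m².
Thin rod: I_cm = (1/12)ML² = (1/12)(5.94)(0.816)² = 0.3296 kg m²; centre at d = 0.399 + 0.408 = 0.807 m, so I = I_cm + Md² gives I = 0.3296 + (5.94)(0.807)² = 4.198 kg m².
Thin ring: I_cm = MR² = (3.7)(0.52)² = 1.0005 kg m²; centre at d = 0.399 + 0.408 + 0.408 + 0.52 = 1.735 m, so I = I_cm + Md² gives I = 1.0005 + (3.7)(1.735)² = 12.138 kg m².
Thin ring: I_cm = MR² = (3.69)(0.162)² = 0.09684 kg m²; centre at d = 0.399 + 0.408 + 0.408 + 0.52 + 0.52 + 0.162 = 2.417 m, so I = I_cm + Md² gives I = 0.09684 + (3.69)(2.417)² = 21.653 kg m².
Total I = 0.11303 + 4.198 + 12.138 + 21.653 = 38.103 kg m².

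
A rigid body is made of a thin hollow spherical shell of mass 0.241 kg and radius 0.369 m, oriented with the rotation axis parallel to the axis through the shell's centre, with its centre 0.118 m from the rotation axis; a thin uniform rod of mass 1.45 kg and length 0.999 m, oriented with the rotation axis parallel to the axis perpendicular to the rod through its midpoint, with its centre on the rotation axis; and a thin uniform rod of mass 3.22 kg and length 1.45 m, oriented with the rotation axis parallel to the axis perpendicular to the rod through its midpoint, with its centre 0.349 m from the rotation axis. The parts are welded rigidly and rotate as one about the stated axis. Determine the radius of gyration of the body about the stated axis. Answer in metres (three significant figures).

Spherical shell: I_cm = (2/3)MR² = (2/3)(0.241)(0.369)² = 0.021877 kg m^2; centre at d = 0.118 m, so I = I_cm + Md² gives I = 0.021877 + (0.241)(0.118)² = 0.025232 kg m^2.
Thin rod: I_cm = (1/12)ML² = (1/12)(1.45)(0.999)² = 0.12059 kg m^2; axis through the centre, so I = 0.12059 kg m^2.
Thin rod: I_cm = (1/12)ML² = (1/12)(3.22)(1.45)² = 0.56417 kg m^2; centre at d = 0.349 m, so I = I_cm + Md² gives I = 0.56417 + (3.22)(0.349)² = 0.95637 kg m^2.
Total I = 1.1022 kg m^2; total mass M = 4.911 kg.
k = √(I/M) = √(1.1022/4.911) = 0.47374 m.

0.474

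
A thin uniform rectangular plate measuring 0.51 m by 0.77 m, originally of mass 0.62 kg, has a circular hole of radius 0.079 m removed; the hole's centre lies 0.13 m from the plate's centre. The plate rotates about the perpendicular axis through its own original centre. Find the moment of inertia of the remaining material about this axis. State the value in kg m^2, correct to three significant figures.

0.0435

Unpierced body about its centre: I₀ = (1/12)M(a²+b²) = (1/12)(0.62)[(0.51)² + (0.77)²] = 0.044072 kg m^2.
The removed disk has mass m = M·πr²/(ab) = (0.62)·π(0.079)²/(0.51·0.77) = 0.030955 kg (same uniform areal density).
Its moment of inertia about the rotation axis (parallel-axis theorem): I_hole = (1/2)mr² + md² = (1/2)(0.030955)(0.079)² + (0.030955)(0.13)² = 0.00061974 kg m^2.
Treating the hole as negative mass, I = I₀ − I_hole = 0.044072 − 0.00061974 = 0.043452 kg m^2.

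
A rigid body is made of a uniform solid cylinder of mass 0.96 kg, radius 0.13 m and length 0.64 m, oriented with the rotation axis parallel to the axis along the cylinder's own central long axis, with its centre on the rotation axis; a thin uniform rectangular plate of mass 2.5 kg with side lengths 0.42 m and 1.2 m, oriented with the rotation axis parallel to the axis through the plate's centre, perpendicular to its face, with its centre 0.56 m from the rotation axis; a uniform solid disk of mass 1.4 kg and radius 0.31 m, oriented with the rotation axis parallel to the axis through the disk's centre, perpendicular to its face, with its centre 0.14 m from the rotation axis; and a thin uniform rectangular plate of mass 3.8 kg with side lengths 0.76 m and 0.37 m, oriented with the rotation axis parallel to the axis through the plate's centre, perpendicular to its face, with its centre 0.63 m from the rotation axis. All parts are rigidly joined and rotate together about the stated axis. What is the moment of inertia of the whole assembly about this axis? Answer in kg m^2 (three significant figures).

2.96

Solid cylinder: I_cm = (1/2)MR² = (1/2)(0.96)(0.13)² = 0.008112 kg m^2; axis through the centre, so I = 0.008112 kg m^2.
Rectangular plate: I_cm = (1/12)M(a²+b²) = (1/12)(2.5)[(0.42)² + (1.2)²] = 0.33675 kg m^2; centre at d = 0.56 m, so I = I_cm + Md² gives I = 0.33675 + (2.5)(0.56)² = 1.1208 kg m^2.
Solid disk: I_cm = (1/2)MR² = (1/2)(1.4)(0.31)² = 0.06727 kg m^2; centre at d = 0.14 m, so I = I_cm + Md² gives I = 0.06727 + (1.4)(0.14)² = 0.09471 kg m^2.
Rectangular plate: I_cm = (1/12)M(a²+b²) = (1/12)(3.8)[(0.76)² + (0.37)²] = 0.22626 kg m^2; centre at d = 0.63 m, so I = I_cm + Md² gives I = 0.22626 + (3.8)(0.63)² = 1.7345 kg m^2.
Total I = 0.008112 + 1.1208 + 0.09471 + 1.7345 = 2.9581 kg m^2.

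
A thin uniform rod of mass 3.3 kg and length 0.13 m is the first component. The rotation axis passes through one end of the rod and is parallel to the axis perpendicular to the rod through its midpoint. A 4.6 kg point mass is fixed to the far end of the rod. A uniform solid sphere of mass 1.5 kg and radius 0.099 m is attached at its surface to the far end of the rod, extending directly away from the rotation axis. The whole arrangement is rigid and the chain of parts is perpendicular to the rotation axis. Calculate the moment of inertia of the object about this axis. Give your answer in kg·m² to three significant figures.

0.181

Thin rod: I_cm = (1/12)ML² = (1/12)(3.3)(0.13)² = 0.0046475 kg·m²; centre at d = 0.065 m, so I = I_cm + Md² gives I = 0.0046475 + (3.3)(0.065)² = 0.01859 kg·m².
Point mass: I_cm = 0; centre at d = 0.065 + 0.065 = 0.13 m, so I = I_cm + Md² gives I = 0 + (4.6)(0.13)² = 0.07774 kg·m².
Solid sphere: I_cm = (2/5)MR² = (2/5)(1.5)(0.099)² = 0.0058806 kg·m²; centre at d = 0.065 + 0.065 + 0.099 = 0.229 m, so I = I_cm + Md² gives I = 0.0058806 + (1.5)(0.229)² = 0.084542 kg·m².
Total I = 0.01859 + 0.07774 + 0.084542 = 0.18087 kg·m².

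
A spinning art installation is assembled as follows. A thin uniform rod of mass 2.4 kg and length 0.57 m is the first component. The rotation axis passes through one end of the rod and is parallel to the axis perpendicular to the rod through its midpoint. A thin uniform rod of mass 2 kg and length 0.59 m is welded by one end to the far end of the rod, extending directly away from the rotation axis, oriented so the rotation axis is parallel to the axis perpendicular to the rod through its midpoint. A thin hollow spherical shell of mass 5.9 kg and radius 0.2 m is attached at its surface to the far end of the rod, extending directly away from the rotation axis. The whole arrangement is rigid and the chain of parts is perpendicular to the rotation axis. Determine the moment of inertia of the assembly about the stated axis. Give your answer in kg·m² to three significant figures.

12.9

Thin rod: I_cm = (1/12)ML² = (1/12)(2.4)(0.57)² = 0.06498 kg·m²; centre at d = 0.285 m, so I = I_cm + Md² gives I = 0.06498 + (2.4)(0.285)² = 0.25992 kg·m².
Thin rod: I_cm = (1/12)ML² = (1/12)(2)(0.59)² = 0.058017 kg·m²; centre at d = 0.285 + 0.285 + 0.295 = 0.865 m, so I = I_cm + Md² gives I = 0.058017 + (2)(0.865)² = 1.5545 kg·m².
Spherical shell: I_cm = (2/3)MR² = (2/3)(5.9)(0.2)² = 0.15733 kg·m²; centre at d = 0.285 + 0.285 + 0.295 + 0.295 + 0.2 = 1.36 m, so I = I_cm + Md² gives I = 0.15733 + (5.9)(1.36)² = 11.07 kg·m².
Total I = 0.25992 + 1.5545 + 11.07 = 12.884 kg·m².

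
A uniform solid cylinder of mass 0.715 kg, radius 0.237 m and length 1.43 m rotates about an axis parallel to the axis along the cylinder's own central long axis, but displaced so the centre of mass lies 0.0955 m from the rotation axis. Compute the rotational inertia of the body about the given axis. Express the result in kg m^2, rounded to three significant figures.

I_cm = (1/2)MR² = (1/2)(0.715)(0.237)² = 0.02008 kg m^2; centre at d = 0.0955 m, so the parallel axis theorem gives I = 0.02008 + (0.715)(0.0955)² = 0.026601 kg m^2.

0.0266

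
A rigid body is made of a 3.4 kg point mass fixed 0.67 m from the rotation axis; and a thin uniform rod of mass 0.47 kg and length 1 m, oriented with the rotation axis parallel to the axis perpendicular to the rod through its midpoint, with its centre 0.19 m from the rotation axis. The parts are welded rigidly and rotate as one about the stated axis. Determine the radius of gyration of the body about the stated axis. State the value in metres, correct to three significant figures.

0.639

Point mass: I_cm = 0; centre at d = 0.67 m, so I = I_cm + Md² gives I = 0 + (3.4)(0.67)² = 1.5263 kg m².
Thin rod: I_cm = (1/12)ML² = (1/12)(0.47)(1)² = 0.039167 kg m²; centre at d = 0.19 m, so I = I_cm + Md² gives I = 0.039167 + (0.47)(0.19)² = 0.056134 kg m².
Total I = 1.5824 kg m²; total mass M = 3.87 kg.
k = √(I/M) = √(1.5824/3.87) = 0.63944 m.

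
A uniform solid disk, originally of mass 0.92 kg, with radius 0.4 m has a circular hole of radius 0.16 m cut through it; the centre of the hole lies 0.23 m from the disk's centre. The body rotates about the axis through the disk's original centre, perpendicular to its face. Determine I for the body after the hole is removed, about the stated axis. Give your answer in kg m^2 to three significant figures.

Unpierced body about its centre: I₀ = (1/2)MR² = (1/2)(0.92)(0.4)² = 0.0736 kg m^2.
The removed disk has mass m = M·(r/R)² = (0.92)(0.16/0.4)² = 0.1472 kg (same uniform areal density).
Its moment of inertia about the rotation axis (parallel-axis theorem): I_hole = (1/2)mr² + md² = (1/2)(0.1472)(0.16)² + (0.1472)(0.23)² = 0.009671 kg m^2.
Treating the hole as negative mass, I = I₀ − I_hole = 0.0736 − 0.009671 = 0.063929 kg m^2.

0.0639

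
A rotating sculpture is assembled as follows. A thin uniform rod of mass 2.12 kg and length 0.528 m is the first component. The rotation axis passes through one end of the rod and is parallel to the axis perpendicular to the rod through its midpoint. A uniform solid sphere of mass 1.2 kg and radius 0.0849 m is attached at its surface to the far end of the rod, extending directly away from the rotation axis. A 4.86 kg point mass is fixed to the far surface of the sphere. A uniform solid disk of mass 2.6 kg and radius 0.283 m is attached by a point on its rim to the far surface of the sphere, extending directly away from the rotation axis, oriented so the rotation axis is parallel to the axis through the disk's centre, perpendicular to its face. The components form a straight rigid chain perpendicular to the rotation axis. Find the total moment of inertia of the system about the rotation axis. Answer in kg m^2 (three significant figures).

Thin rod: I_cm = (1/12)ML² = (1/12)(2.12)(0.528)² = 0.049252 kg m^2; centre at d = 0.264 m, so I = I_cm + Md² gives I = 0.049252 + (2.12)(0.264)² = 0.19701 kg m^2.
Solid sphere: I_cm = (2/5)MR² = (2/5)(1.2)(0.0849)² = 0.0034598 kg m^2; centre at d = 0.264 + 0.264 + 0.0849 = 0.6129 m, so I = I_cm + Md² gives I = 0.0034598 + (1.2)(0.6129)² = 0.45424 kg m^2.
Point mass: I_cm = 0; centre at d = 0.264 + 0.264 + 0.0849 + 0.0849 = 0.6978 m, so I = I_cm + Md² gives I = 0 + (4.86)(0.6978)² = 2.3665 kg m^2.
Solid disk: I_cm = (1/2)MR² = (1/2)(2.6)(0.283)² = 0.10412 kg m^2; centre at d = 0.264 + 0.264 + 0.0849 + 0.0849 + 0.283 = 0.9808 m, so I = I_cm + Md² gives I = 0.10412 + (2.6)(0.9808)² = 2.6052 kg m^2.
Total I = 0.19701 + 0.45424 + 2.3665 + 2.6052 = 5.6229 kg m^2.

5.62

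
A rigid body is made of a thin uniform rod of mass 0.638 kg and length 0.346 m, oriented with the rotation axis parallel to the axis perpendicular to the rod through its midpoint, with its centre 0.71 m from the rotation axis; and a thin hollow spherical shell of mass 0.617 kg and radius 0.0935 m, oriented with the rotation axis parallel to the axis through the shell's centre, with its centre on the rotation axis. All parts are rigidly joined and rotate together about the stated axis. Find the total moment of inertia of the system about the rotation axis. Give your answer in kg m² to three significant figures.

0.332

Thin rod: I_cm = (1/12)ML² = (1/12)(0.638)(0.346)² = 0.0063649 kg m²; centre at d = 0.71 m, so I = I_cm + Md² gives I = 0.0063649 + (0.638)(0.71)² = 0.32798 kg m².
Spherical shell: I_cm = (2/3)MR² = (2/3)(0.617)(0.0935)² = 0.003596 kg m²; axis through the centre, so I = 0.003596 kg m².
Total I = 0.32798 + 0.003596 = 0.33158 kg m².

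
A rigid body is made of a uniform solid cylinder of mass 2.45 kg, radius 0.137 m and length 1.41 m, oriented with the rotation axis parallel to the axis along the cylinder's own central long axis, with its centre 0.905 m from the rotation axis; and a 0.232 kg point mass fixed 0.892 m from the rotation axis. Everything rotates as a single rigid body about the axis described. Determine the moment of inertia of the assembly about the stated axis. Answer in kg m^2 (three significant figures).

2.21

Solid cylinder: I_cm = (1/2)MR² = (1/2)(2.45)(0.137)² = 0.022992 kg m^2; centre at d = 0.905 m, so I = I_cm + Md² gives I = 0.022992 + (2.45)(0.905)² = 2.0296 kg m^2.
Point mass: I_cm = 0; centre at d = 0.892 m, so I = I_cm + Md² gives I = 0 + (0.232)(0.892)² = 0.18459 kg m^2.
Total I = 2.0296 + 0.18459 = 2.2142 kg m^2.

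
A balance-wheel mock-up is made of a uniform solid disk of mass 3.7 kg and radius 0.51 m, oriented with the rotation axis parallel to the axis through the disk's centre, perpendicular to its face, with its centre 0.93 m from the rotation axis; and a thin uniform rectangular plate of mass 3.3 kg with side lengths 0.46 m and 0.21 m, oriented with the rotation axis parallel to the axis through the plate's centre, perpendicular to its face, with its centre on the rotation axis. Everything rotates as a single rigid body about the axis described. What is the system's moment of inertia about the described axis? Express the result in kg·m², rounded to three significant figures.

Solid disk: I_cm = (1/2)MR² = (1/2)(3.7)(0.51)² = 0.48119 kg·m²; centre at d = 0.93 m, so I = I_cm + Md² gives I = 0.48119 + (3.7)(0.93)² = 3.6813 kg·m².
Rectangular plate: I_cm = (1/12)M(a²+b²) = (1/12)(3.3)[(0.46)² + (0.21)²] = 0.070317 kg·m²; axis through the centre, so I = 0.070317 kg·m².
Total I = 3.6813 + 0.070317 = 3.7516 kg·m².

3.75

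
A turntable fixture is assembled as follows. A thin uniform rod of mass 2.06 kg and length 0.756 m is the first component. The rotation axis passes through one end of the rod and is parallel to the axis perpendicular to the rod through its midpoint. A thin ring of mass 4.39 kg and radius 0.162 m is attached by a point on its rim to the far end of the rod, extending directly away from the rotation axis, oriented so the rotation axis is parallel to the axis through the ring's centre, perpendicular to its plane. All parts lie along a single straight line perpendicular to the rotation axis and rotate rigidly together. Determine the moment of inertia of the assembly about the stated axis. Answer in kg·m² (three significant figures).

4.21

Thin rod: I_cm = (1/12)ML² = (1/12)(2.06)(0.756)² = 0.098114 kg·m²; centre at d = 0.378 m, so the parallel axis theorem gives I = 0.098114 + (2.06)(0.378)² = 0.39245 kg·m².
Thin ring: I_cm = MR² = (4.39)(0.162)² = 0.11521 kg·m²; centre at d = 0.378 + 0.378 + 0.162 = 0.918 m, so the parallel axis theorem gives I = 0.11521 + (4.39)(0.918)² = 3.8148 kg·m².
Total I = 0.39245 + 3.8148 = 4.2072 kg·m².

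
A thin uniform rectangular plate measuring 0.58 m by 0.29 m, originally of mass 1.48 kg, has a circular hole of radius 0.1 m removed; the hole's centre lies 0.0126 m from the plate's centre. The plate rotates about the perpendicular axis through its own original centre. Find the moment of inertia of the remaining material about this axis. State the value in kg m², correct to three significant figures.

Unpierced body about its centre: I₀ = (1/12)M(a²+b²) = (1/12)(1.48)[(0.58)² + (0.29)²] = 0.051862 kg m².
The removed disk has mass m = M·πr²/(ab) = (1.48)·π(0.1)²/(0.58·0.29) = 0.27643 kg (same uniform areal density).
Its moment of inertia about the rotation axis (parallel-axis theorem): I_hole = (1/2)mr² + md² = (1/2)(0.27643)(0.1)² + (0.27643)(0.0126)² = 0.001426 kg m².
Treating the hole as negative mass, I = I₀ − I_hole = 0.051862 − 0.001426 = 0.050436 kg m².

0.0504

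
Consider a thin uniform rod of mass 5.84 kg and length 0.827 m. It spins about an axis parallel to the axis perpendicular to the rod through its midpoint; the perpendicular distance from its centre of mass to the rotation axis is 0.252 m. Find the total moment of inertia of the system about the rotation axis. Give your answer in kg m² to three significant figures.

I_cm = (1/12)ML² = (1/12)(5.84)(0.827)² = 0.33285 kg m²; centre at d = 0.252 m, so the parallel axis theorem gives I = 0.33285 + (5.84)(0.252)² = 0.70371 kg m².

0.704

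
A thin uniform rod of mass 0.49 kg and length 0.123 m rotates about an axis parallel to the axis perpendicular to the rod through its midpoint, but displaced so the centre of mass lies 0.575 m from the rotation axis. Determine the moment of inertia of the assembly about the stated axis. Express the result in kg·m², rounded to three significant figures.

0.163

I_cm = (1/12)ML² = (1/12)(0.49)(0.123)² = 0.00061777 kg·m²; centre at d = 0.575 m, so I = I_cm + Md² gives I = 0.00061777 + (0.49)(0.575)² = 0.16262 kg·m².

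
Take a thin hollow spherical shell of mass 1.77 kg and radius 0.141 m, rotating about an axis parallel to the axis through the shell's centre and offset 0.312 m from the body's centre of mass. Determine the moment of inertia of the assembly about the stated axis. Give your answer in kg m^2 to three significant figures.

I_cm = (2/3)MR² = (2/3)(1.77)(0.141)² = 0.02346 kg m^2; centre at d = 0.312 m, so I = I_cm + Md² gives I = 0.02346 + (1.77)(0.312)² = 0.19576 kg m^2.

0.196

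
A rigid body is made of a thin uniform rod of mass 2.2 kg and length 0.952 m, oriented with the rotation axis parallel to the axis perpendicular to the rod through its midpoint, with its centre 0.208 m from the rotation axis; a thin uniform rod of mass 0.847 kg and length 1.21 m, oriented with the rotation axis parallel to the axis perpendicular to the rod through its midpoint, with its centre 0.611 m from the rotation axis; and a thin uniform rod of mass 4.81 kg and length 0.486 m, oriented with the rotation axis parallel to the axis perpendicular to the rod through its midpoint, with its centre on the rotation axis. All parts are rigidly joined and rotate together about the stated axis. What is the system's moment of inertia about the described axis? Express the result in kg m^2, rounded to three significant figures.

Thin rod: I_cm = (1/12)ML² = (1/12)(2.2)(0.952)² = 0.16616 kg m^2; centre at d = 0.208 m, so I = I_cm + Md² gives I = 0.16616 + (2.2)(0.208)² = 0.26134 kg m^2.
Thin rod: I_cm = (1/12)ML² = (1/12)(0.847)(1.21)² = 0.10334 kg m^2; centre at d = 0.611 m, so I = I_cm + Md² gives I = 0.10334 + (0.847)(0.611)² = 0.41954 kg m^2.
Thin rod: I_cm = (1/12)ML² = (1/12)(4.81)(0.486)² = 0.094675 kg m^2; axis through the centre, so I = 0.094675 kg m^2.
Total I = 0.26134 + 0.41954 + 0.094675 = 0.77556 kg m^2.

0.776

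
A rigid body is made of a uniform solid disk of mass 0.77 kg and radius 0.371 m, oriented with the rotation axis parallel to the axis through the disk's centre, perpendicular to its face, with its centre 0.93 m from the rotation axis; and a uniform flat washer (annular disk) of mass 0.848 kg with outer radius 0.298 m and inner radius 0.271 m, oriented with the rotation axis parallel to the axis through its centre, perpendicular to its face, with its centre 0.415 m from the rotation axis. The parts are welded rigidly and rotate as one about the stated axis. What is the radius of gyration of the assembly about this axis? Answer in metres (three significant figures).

0.760

Solid disk: I_cm = (1/2)MR² = (1/2)(0.77)(0.371)² = 0.052992 kg m^2; centre at d = 0.93 m, so I = I_cm + Md² gives I = 0.052992 + (0.77)(0.93)² = 0.71896 kg m^2.
Annular disk: I_cm = (1/2)M(R²+r²) = (1/2)(0.848)[(0.298)² + (0.271)²] = 0.068792 kg m^2; centre at d = 0.415 m, so I = I_cm + Md² gives I = 0.068792 + (0.848)(0.415)² = 0.21484 kg m^2.
Total I = 0.9338 kg m^2; total mass M = 1.618 kg.
k = √(I/M) = √(0.9338/1.618) = 0.75969 m.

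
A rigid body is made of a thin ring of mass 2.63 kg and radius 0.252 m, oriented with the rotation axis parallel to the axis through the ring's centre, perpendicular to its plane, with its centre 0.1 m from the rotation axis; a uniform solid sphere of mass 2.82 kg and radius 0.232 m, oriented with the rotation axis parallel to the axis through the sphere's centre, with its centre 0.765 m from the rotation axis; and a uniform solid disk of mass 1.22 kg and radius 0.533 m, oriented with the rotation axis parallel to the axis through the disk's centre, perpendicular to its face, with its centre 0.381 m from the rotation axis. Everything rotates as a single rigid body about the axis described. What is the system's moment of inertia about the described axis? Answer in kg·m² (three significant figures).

2.25

Thin ring: I_cm = MR² = (2.63)(0.252)² = 0.16702 kg·m²; centre at d = 0.1 m, so I = I_cm + Md² gives I = 0.16702 + (2.63)(0.1)² = 0.19332 kg·m².
Solid sphere: I_cm = (2/5)MR² = (2/5)(2.82)(0.232)² = 0.060713 kg·m²; centre at d = 0.765 m, so I = I_cm + Md² gives I = 0.060713 + (2.82)(0.765)² = 1.711 kg·m².
Solid disk: I_cm = (1/2)MR² = (1/2)(1.22)(0.533)² = 0.17329 kg·m²; centre at d = 0.381 m, so I = I_cm + Md² gives I = 0.17329 + (1.22)(0.381)² = 0.35039 kg·m².
Total I = 0.19332 + 1.711 + 0.35039 = 2.2548 kg·m².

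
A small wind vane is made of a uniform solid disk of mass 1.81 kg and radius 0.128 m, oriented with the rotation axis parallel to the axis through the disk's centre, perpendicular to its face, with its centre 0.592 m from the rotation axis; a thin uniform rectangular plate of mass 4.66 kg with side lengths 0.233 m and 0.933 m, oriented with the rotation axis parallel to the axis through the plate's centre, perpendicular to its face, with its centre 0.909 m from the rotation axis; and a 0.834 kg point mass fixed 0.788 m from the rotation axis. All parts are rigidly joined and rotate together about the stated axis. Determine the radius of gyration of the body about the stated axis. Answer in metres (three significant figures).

0.858

Solid disk: I_cm = (1/2)MR² = (1/2)(1.81)(0.128)² = 0.014828 kg m²; centre at d = 0.592 m, so I = I_cm + Md² gives I = 0.014828 + (1.81)(0.592)² = 0.64917 kg m².
Rectangular plate: I_cm = (1/12)M(a²+b²) = (1/12)(4.66)[(0.233)² + (0.933)²] = 0.35912 kg m²; centre at d = 0.909 m, so I = I_cm + Md² gives I = 0.35912 + (4.66)(0.909)² = 4.2096 kg m².
Point mass: I_cm = 0; centre at d = 0.788 m, so I = I_cm + Md² gives I = 0 + (0.834)(0.788)² = 0.51787 kg m².
Total I = 5.3766 kg m²; total mass M = 7.304 kg.
k = √(I/M) = √(5.3766/7.304) = 0.85797 m.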